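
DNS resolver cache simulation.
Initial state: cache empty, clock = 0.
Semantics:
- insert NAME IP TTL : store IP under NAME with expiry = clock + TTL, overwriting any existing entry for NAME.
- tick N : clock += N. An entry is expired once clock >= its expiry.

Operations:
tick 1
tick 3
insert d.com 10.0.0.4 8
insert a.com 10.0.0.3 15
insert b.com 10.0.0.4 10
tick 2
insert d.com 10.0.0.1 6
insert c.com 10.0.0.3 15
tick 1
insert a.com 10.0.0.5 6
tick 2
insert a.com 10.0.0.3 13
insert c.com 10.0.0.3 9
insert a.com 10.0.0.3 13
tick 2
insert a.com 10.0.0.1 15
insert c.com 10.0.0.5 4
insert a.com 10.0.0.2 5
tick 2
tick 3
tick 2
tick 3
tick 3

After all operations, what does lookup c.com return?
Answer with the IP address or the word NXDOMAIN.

Answer: NXDOMAIN

Derivation:
Op 1: tick 1 -> clock=1.
Op 2: tick 3 -> clock=4.
Op 3: insert d.com -> 10.0.0.4 (expiry=4+8=12). clock=4
Op 4: insert a.com -> 10.0.0.3 (expiry=4+15=19). clock=4
Op 5: insert b.com -> 10.0.0.4 (expiry=4+10=14). clock=4
Op 6: tick 2 -> clock=6.
Op 7: insert d.com -> 10.0.0.1 (expiry=6+6=12). clock=6
Op 8: insert c.com -> 10.0.0.3 (expiry=6+15=21). clock=6
Op 9: tick 1 -> clock=7.
Op 10: insert a.com -> 10.0.0.5 (expiry=7+6=13). clock=7
Op 11: tick 2 -> clock=9.
Op 12: insert a.com -> 10.0.0.3 (expiry=9+13=22). clock=9
Op 13: insert c.com -> 10.0.0.3 (expiry=9+9=18). clock=9
Op 14: insert a.com -> 10.0.0.3 (expiry=9+13=22). clock=9
Op 15: tick 2 -> clock=11.
Op 16: insert a.com -> 10.0.0.1 (expiry=11+15=26). clock=11
Op 17: insert c.com -> 10.0.0.5 (expiry=11+4=15). clock=11
Op 18: insert a.com -> 10.0.0.2 (expiry=11+5=16). clock=11
Op 19: tick 2 -> clock=13. purged={d.com}
Op 20: tick 3 -> clock=16. purged={a.com,b.com,c.com}
Op 21: tick 2 -> clock=18.
Op 22: tick 3 -> clock=21.
Op 23: tick 3 -> clock=24.
lookup c.com: not in cache (expired or never inserted)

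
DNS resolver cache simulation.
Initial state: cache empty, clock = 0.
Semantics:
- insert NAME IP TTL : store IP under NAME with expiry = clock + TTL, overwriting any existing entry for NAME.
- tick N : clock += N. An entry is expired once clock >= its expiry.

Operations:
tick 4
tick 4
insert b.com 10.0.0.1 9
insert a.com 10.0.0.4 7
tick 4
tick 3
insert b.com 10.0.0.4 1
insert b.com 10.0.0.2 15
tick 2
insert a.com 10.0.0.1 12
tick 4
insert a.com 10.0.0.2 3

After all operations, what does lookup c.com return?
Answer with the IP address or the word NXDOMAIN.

Answer: NXDOMAIN

Derivation:
Op 1: tick 4 -> clock=4.
Op 2: tick 4 -> clock=8.
Op 3: insert b.com -> 10.0.0.1 (expiry=8+9=17). clock=8
Op 4: insert a.com -> 10.0.0.4 (expiry=8+7=15). clock=8
Op 5: tick 4 -> clock=12.
Op 6: tick 3 -> clock=15. purged={a.com}
Op 7: insert b.com -> 10.0.0.4 (expiry=15+1=16). clock=15
Op 8: insert b.com -> 10.0.0.2 (expiry=15+15=30). clock=15
Op 9: tick 2 -> clock=17.
Op 10: insert a.com -> 10.0.0.1 (expiry=17+12=29). clock=17
Op 11: tick 4 -> clock=21.
Op 12: insert a.com -> 10.0.0.2 (expiry=21+3=24). clock=21
lookup c.com: not in cache (expired or never inserted)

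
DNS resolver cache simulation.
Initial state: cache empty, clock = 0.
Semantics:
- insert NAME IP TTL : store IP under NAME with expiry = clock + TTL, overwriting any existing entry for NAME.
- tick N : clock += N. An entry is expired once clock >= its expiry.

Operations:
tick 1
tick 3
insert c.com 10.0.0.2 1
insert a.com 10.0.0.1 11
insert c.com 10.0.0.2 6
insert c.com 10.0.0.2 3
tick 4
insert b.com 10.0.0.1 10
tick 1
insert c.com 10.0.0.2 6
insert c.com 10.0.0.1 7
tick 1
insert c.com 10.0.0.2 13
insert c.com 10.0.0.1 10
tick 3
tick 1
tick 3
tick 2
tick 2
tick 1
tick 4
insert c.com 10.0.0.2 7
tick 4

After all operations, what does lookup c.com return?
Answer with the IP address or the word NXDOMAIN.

Op 1: tick 1 -> clock=1.
Op 2: tick 3 -> clock=4.
Op 3: insert c.com -> 10.0.0.2 (expiry=4+1=5). clock=4
Op 4: insert a.com -> 10.0.0.1 (expiry=4+11=15). clock=4
Op 5: insert c.com -> 10.0.0.2 (expiry=4+6=10). clock=4
Op 6: insert c.com -> 10.0.0.2 (expiry=4+3=7). clock=4
Op 7: tick 4 -> clock=8. purged={c.com}
Op 8: insert b.com -> 10.0.0.1 (expiry=8+10=18). clock=8
Op 9: tick 1 -> clock=9.
Op 10: insert c.com -> 10.0.0.2 (expiry=9+6=15). clock=9
Op 11: insert c.com -> 10.0.0.1 (expiry=9+7=16). clock=9
Op 12: tick 1 -> clock=10.
Op 13: insert c.com -> 10.0.0.2 (expiry=10+13=23). clock=10
Op 14: insert c.com -> 10.0.0.1 (expiry=10+10=20). clock=10
Op 15: tick 3 -> clock=13.
Op 16: tick 1 -> clock=14.
Op 17: tick 3 -> clock=17. purged={a.com}
Op 18: tick 2 -> clock=19. purged={b.com}
Op 19: tick 2 -> clock=21. purged={c.com}
Op 20: tick 1 -> clock=22.
Op 21: tick 4 -> clock=26.
Op 22: insert c.com -> 10.0.0.2 (expiry=26+7=33). clock=26
Op 23: tick 4 -> clock=30.
lookup c.com: present, ip=10.0.0.2 expiry=33 > clock=30

Answer: 10.0.0.2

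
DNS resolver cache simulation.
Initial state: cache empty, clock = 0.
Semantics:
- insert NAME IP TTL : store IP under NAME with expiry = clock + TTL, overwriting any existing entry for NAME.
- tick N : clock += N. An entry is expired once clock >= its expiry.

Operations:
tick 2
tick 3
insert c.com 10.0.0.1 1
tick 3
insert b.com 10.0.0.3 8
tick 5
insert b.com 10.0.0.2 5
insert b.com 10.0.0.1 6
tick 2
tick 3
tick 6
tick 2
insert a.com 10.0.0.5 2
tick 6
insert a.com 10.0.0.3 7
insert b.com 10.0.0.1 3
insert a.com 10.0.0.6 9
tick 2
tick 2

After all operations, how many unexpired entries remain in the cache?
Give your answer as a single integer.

Answer: 1

Derivation:
Op 1: tick 2 -> clock=2.
Op 2: tick 3 -> clock=5.
Op 3: insert c.com -> 10.0.0.1 (expiry=5+1=6). clock=5
Op 4: tick 3 -> clock=8. purged={c.com}
Op 5: insert b.com -> 10.0.0.3 (expiry=8+8=16). clock=8
Op 6: tick 5 -> clock=13.
Op 7: insert b.com -> 10.0.0.2 (expiry=13+5=18). clock=13
Op 8: insert b.com -> 10.0.0.1 (expiry=13+6=19). clock=13
Op 9: tick 2 -> clock=15.
Op 10: tick 3 -> clock=18.
Op 11: tick 6 -> clock=24. purged={b.com}
Op 12: tick 2 -> clock=26.
Op 13: insert a.com -> 10.0.0.5 (expiry=26+2=28). clock=26
Op 14: tick 6 -> clock=32. purged={a.com}
Op 15: insert a.com -> 10.0.0.3 (expiry=32+7=39). clock=32
Op 16: insert b.com -> 10.0.0.1 (expiry=32+3=35). clock=32
Op 17: insert a.com -> 10.0.0.6 (expiry=32+9=41). clock=32
Op 18: tick 2 -> clock=34.
Op 19: tick 2 -> clock=36. purged={b.com}
Final cache (unexpired): {a.com} -> size=1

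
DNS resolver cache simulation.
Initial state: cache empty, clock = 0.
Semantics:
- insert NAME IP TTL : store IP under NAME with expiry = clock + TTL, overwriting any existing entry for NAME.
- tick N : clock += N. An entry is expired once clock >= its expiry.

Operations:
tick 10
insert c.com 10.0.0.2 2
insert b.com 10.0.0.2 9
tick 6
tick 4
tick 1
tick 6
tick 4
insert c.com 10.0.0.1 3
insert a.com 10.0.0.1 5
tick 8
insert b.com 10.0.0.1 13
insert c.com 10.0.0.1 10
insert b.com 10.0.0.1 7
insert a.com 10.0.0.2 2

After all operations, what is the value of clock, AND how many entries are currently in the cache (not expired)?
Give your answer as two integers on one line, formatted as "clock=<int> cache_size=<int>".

Answer: clock=39 cache_size=3

Derivation:
Op 1: tick 10 -> clock=10.
Op 2: insert c.com -> 10.0.0.2 (expiry=10+2=12). clock=10
Op 3: insert b.com -> 10.0.0.2 (expiry=10+9=19). clock=10
Op 4: tick 6 -> clock=16. purged={c.com}
Op 5: tick 4 -> clock=20. purged={b.com}
Op 6: tick 1 -> clock=21.
Op 7: tick 6 -> clock=27.
Op 8: tick 4 -> clock=31.
Op 9: insert c.com -> 10.0.0.1 (expiry=31+3=34). clock=31
Op 10: insert a.com -> 10.0.0.1 (expiry=31+5=36). clock=31
Op 11: tick 8 -> clock=39. purged={a.com,c.com}
Op 12: insert b.com -> 10.0.0.1 (expiry=39+13=52). clock=39
Op 13: insert c.com -> 10.0.0.1 (expiry=39+10=49). clock=39
Op 14: insert b.com -> 10.0.0.1 (expiry=39+7=46). clock=39
Op 15: insert a.com -> 10.0.0.2 (expiry=39+2=41). clock=39
Final clock = 39
Final cache (unexpired): {a.com,b.com,c.com} -> size=3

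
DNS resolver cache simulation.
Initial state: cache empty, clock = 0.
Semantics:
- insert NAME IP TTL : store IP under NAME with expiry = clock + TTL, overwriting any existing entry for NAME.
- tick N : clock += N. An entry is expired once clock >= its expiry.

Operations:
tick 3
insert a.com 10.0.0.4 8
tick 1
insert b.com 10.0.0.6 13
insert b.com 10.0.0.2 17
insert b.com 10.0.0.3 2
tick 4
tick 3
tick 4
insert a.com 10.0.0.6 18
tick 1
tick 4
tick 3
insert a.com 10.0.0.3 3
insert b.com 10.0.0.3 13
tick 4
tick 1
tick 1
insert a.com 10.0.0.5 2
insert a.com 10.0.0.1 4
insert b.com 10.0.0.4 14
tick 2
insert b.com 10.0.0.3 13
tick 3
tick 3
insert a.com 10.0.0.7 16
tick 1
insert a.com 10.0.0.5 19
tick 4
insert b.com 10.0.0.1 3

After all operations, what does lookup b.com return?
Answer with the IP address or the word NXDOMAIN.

Op 1: tick 3 -> clock=3.
Op 2: insert a.com -> 10.0.0.4 (expiry=3+8=11). clock=3
Op 3: tick 1 -> clock=4.
Op 4: insert b.com -> 10.0.0.6 (expiry=4+13=17). clock=4
Op 5: insert b.com -> 10.0.0.2 (expiry=4+17=21). clock=4
Op 6: insert b.com -> 10.0.0.3 (expiry=4+2=6). clock=4
Op 7: tick 4 -> clock=8. purged={b.com}
Op 8: tick 3 -> clock=11. purged={a.com}
Op 9: tick 4 -> clock=15.
Op 10: insert a.com -> 10.0.0.6 (expiry=15+18=33). clock=15
Op 11: tick 1 -> clock=16.
Op 12: tick 4 -> clock=20.
Op 13: tick 3 -> clock=23.
Op 14: insert a.com -> 10.0.0.3 (expiry=23+3=26). clock=23
Op 15: insert b.com -> 10.0.0.3 (expiry=23+13=36). clock=23
Op 16: tick 4 -> clock=27. purged={a.com}
Op 17: tick 1 -> clock=28.
Op 18: tick 1 -> clock=29.
Op 19: insert a.com -> 10.0.0.5 (expiry=29+2=31). clock=29
Op 20: insert a.com -> 10.0.0.1 (expiry=29+4=33). clock=29
Op 21: insert b.com -> 10.0.0.4 (expiry=29+14=43). clock=29
Op 22: tick 2 -> clock=31.
Op 23: insert b.com -> 10.0.0.3 (expiry=31+13=44). clock=31
Op 24: tick 3 -> clock=34. purged={a.com}
Op 25: tick 3 -> clock=37.
Op 26: insert a.com -> 10.0.0.7 (expiry=37+16=53). clock=37
Op 27: tick 1 -> clock=38.
Op 28: insert a.com -> 10.0.0.5 (expiry=38+19=57). clock=38
Op 29: tick 4 -> clock=42.
Op 30: insert b.com -> 10.0.0.1 (expiry=42+3=45). clock=42
lookup b.com: present, ip=10.0.0.1 expiry=45 > clock=42

Answer: 10.0.0.1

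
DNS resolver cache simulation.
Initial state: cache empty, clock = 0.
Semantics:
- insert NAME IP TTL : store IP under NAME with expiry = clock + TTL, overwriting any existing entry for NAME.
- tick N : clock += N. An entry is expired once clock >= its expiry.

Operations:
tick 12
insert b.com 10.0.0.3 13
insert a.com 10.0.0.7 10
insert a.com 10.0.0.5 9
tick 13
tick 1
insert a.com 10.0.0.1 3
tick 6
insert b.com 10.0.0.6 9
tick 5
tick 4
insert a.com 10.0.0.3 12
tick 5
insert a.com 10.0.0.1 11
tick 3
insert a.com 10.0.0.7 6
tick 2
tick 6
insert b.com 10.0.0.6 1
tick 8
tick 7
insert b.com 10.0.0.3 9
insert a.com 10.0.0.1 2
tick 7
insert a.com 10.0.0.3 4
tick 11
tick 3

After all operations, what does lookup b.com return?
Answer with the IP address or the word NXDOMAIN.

Op 1: tick 12 -> clock=12.
Op 2: insert b.com -> 10.0.0.3 (expiry=12+13=25). clock=12
Op 3: insert a.com -> 10.0.0.7 (expiry=12+10=22). clock=12
Op 4: insert a.com -> 10.0.0.5 (expiry=12+9=21). clock=12
Op 5: tick 13 -> clock=25. purged={a.com,b.com}
Op 6: tick 1 -> clock=26.
Op 7: insert a.com -> 10.0.0.1 (expiry=26+3=29). clock=26
Op 8: tick 6 -> clock=32. purged={a.com}
Op 9: insert b.com -> 10.0.0.6 (expiry=32+9=41). clock=32
Op 10: tick 5 -> clock=37.
Op 11: tick 4 -> clock=41. purged={b.com}
Op 12: insert a.com -> 10.0.0.3 (expiry=41+12=53). clock=41
Op 13: tick 5 -> clock=46.
Op 14: insert a.com -> 10.0.0.1 (expiry=46+11=57). clock=46
Op 15: tick 3 -> clock=49.
Op 16: insert a.com -> 10.0.0.7 (expiry=49+6=55). clock=49
Op 17: tick 2 -> clock=51.
Op 18: tick 6 -> clock=57. purged={a.com}
Op 19: insert b.com -> 10.0.0.6 (expiry=57+1=58). clock=57
Op 20: tick 8 -> clock=65. purged={b.com}
Op 21: tick 7 -> clock=72.
Op 22: insert b.com -> 10.0.0.3 (expiry=72+9=81). clock=72
Op 23: insert a.com -> 10.0.0.1 (expiry=72+2=74). clock=72
Op 24: tick 7 -> clock=79. purged={a.com}
Op 25: insert a.com -> 10.0.0.3 (expiry=79+4=83). clock=79
Op 26: tick 11 -> clock=90. purged={a.com,b.com}
Op 27: tick 3 -> clock=93.
lookup b.com: not in cache (expired or never inserted)

Answer: NXDOMAIN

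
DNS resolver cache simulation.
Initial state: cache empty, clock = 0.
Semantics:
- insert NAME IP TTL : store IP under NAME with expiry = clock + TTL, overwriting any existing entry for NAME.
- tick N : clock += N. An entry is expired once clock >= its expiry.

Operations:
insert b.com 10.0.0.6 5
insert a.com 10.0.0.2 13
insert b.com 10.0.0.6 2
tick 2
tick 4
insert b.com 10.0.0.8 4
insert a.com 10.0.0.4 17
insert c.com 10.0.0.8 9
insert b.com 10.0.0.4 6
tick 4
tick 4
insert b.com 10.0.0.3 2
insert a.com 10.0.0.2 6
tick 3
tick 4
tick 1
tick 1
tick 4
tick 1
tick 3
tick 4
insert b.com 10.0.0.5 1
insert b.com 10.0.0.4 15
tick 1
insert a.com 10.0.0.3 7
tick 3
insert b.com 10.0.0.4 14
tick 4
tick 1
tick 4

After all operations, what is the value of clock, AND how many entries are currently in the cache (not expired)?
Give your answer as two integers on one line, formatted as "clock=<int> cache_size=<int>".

Answer: clock=48 cache_size=1

Derivation:
Op 1: insert b.com -> 10.0.0.6 (expiry=0+5=5). clock=0
Op 2: insert a.com -> 10.0.0.2 (expiry=0+13=13). clock=0
Op 3: insert b.com -> 10.0.0.6 (expiry=0+2=2). clock=0
Op 4: tick 2 -> clock=2. purged={b.com}
Op 5: tick 4 -> clock=6.
Op 6: insert b.com -> 10.0.0.8 (expiry=6+4=10). clock=6
Op 7: insert a.com -> 10.0.0.4 (expiry=6+17=23). clock=6
Op 8: insert c.com -> 10.0.0.8 (expiry=6+9=15). clock=6
Op 9: insert b.com -> 10.0.0.4 (expiry=6+6=12). clock=6
Op 10: tick 4 -> clock=10.
Op 11: tick 4 -> clock=14. purged={b.com}
Op 12: insert b.com -> 10.0.0.3 (expiry=14+2=16). clock=14
Op 13: insert a.com -> 10.0.0.2 (expiry=14+6=20). clock=14
Op 14: tick 3 -> clock=17. purged={b.com,c.com}
Op 15: tick 4 -> clock=21. purged={a.com}
Op 16: tick 1 -> clock=22.
Op 17: tick 1 -> clock=23.
Op 18: tick 4 -> clock=27.
Op 19: tick 1 -> clock=28.
Op 20: tick 3 -> clock=31.
Op 21: tick 4 -> clock=35.
Op 22: insert b.com -> 10.0.0.5 (expiry=35+1=36). clock=35
Op 23: insert b.com -> 10.0.0.4 (expiry=35+15=50). clock=35
Op 24: tick 1 -> clock=36.
Op 25: insert a.com -> 10.0.0.3 (expiry=36+7=43). clock=36
Op 26: tick 3 -> clock=39.
Op 27: insert b.com -> 10.0.0.4 (expiry=39+14=53). clock=39
Op 28: tick 4 -> clock=43. purged={a.com}
Op 29: tick 1 -> clock=44.
Op 30: tick 4 -> clock=48.
Final clock = 48
Final cache (unexpired): {b.com} -> size=1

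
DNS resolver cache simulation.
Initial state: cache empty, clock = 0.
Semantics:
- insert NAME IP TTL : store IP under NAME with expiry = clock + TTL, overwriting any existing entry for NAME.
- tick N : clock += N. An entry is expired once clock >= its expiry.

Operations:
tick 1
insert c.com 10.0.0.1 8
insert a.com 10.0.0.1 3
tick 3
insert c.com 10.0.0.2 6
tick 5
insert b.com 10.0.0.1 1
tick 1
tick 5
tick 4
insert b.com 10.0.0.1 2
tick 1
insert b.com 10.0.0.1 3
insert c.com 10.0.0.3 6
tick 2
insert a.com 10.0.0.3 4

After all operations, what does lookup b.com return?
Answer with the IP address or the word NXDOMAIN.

Op 1: tick 1 -> clock=1.
Op 2: insert c.com -> 10.0.0.1 (expiry=1+8=9). clock=1
Op 3: insert a.com -> 10.0.0.1 (expiry=1+3=4). clock=1
Op 4: tick 3 -> clock=4. purged={a.com}
Op 5: insert c.com -> 10.0.0.2 (expiry=4+6=10). clock=4
Op 6: tick 5 -> clock=9.
Op 7: insert b.com -> 10.0.0.1 (expiry=9+1=10). clock=9
Op 8: tick 1 -> clock=10. purged={b.com,c.com}
Op 9: tick 5 -> clock=15.
Op 10: tick 4 -> clock=19.
Op 11: insert b.com -> 10.0.0.1 (expiry=19+2=21). clock=19
Op 12: tick 1 -> clock=20.
Op 13: insert b.com -> 10.0.0.1 (expiry=20+3=23). clock=20
Op 14: insert c.com -> 10.0.0.3 (expiry=20+6=26). clock=20
Op 15: tick 2 -> clock=22.
Op 16: insert a.com -> 10.0.0.3 (expiry=22+4=26). clock=22
lookup b.com: present, ip=10.0.0.1 expiry=23 > clock=22

Answer: 10.0.0.1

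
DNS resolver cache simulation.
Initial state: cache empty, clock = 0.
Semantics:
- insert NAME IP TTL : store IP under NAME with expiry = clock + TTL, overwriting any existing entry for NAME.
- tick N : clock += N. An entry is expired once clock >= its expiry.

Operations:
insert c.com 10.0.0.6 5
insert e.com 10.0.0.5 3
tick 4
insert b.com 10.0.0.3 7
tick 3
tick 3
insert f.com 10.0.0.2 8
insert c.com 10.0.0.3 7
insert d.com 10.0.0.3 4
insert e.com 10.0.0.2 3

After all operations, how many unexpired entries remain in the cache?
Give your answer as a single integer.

Answer: 5

Derivation:
Op 1: insert c.com -> 10.0.0.6 (expiry=0+5=5). clock=0
Op 2: insert e.com -> 10.0.0.5 (expiry=0+3=3). clock=0
Op 3: tick 4 -> clock=4. purged={e.com}
Op 4: insert b.com -> 10.0.0.3 (expiry=4+7=11). clock=4
Op 5: tick 3 -> clock=7. purged={c.com}
Op 6: tick 3 -> clock=10.
Op 7: insert f.com -> 10.0.0.2 (expiry=10+8=18). clock=10
Op 8: insert c.com -> 10.0.0.3 (expiry=10+7=17). clock=10
Op 9: insert d.com -> 10.0.0.3 (expiry=10+4=14). clock=10
Op 10: insert e.com -> 10.0.0.2 (expiry=10+3=13). clock=10
Final cache (unexpired): {b.com,c.com,d.com,e.com,f.com} -> size=5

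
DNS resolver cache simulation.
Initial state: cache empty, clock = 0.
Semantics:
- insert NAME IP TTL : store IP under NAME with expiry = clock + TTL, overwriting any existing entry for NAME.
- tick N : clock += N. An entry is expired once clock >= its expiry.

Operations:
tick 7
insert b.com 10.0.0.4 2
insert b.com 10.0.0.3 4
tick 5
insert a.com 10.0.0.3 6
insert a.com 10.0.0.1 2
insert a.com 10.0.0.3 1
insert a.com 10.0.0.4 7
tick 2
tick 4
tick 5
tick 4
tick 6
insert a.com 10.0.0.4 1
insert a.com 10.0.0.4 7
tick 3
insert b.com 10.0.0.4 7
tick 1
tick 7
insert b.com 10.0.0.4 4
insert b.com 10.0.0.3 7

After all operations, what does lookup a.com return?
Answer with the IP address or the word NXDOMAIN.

Op 1: tick 7 -> clock=7.
Op 2: insert b.com -> 10.0.0.4 (expiry=7+2=9). clock=7
Op 3: insert b.com -> 10.0.0.3 (expiry=7+4=11). clock=7
Op 4: tick 5 -> clock=12. purged={b.com}
Op 5: insert a.com -> 10.0.0.3 (expiry=12+6=18). clock=12
Op 6: insert a.com -> 10.0.0.1 (expiry=12+2=14). clock=12
Op 7: insert a.com -> 10.0.0.3 (expiry=12+1=13). clock=12
Op 8: insert a.com -> 10.0.0.4 (expiry=12+7=19). clock=12
Op 9: tick 2 -> clock=14.
Op 10: tick 4 -> clock=18.
Op 11: tick 5 -> clock=23. purged={a.com}
Op 12: tick 4 -> clock=27.
Op 13: tick 6 -> clock=33.
Op 14: insert a.com -> 10.0.0.4 (expiry=33+1=34). clock=33
Op 15: insert a.com -> 10.0.0.4 (expiry=33+7=40). clock=33
Op 16: tick 3 -> clock=36.
Op 17: insert b.com -> 10.0.0.4 (expiry=36+7=43). clock=36
Op 18: tick 1 -> clock=37.
Op 19: tick 7 -> clock=44. purged={a.com,b.com}
Op 20: insert b.com -> 10.0.0.4 (expiry=44+4=48). clock=44
Op 21: insert b.com -> 10.0.0.3 (expiry=44+7=51). clock=44
lookup a.com: not in cache (expired or never inserted)

Answer: NXDOMAIN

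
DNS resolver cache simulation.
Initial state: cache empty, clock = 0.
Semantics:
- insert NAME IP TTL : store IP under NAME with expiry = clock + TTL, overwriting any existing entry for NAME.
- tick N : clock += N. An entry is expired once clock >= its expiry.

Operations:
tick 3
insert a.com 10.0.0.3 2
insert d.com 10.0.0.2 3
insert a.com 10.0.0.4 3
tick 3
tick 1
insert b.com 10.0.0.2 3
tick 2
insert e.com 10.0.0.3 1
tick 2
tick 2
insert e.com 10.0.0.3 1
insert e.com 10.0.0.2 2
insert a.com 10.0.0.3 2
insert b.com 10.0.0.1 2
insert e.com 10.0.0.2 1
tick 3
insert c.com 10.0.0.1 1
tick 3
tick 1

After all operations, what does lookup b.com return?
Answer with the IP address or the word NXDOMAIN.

Op 1: tick 3 -> clock=3.
Op 2: insert a.com -> 10.0.0.3 (expiry=3+2=5). clock=3
Op 3: insert d.com -> 10.0.0.2 (expiry=3+3=6). clock=3
Op 4: insert a.com -> 10.0.0.4 (expiry=3+3=6). clock=3
Op 5: tick 3 -> clock=6. purged={a.com,d.com}
Op 6: tick 1 -> clock=7.
Op 7: insert b.com -> 10.0.0.2 (expiry=7+3=10). clock=7
Op 8: tick 2 -> clock=9.
Op 9: insert e.com -> 10.0.0.3 (expiry=9+1=10). clock=9
Op 10: tick 2 -> clock=11. purged={b.com,e.com}
Op 11: tick 2 -> clock=13.
Op 12: insert e.com -> 10.0.0.3 (expiry=13+1=14). clock=13
Op 13: insert e.com -> 10.0.0.2 (expiry=13+2=15). clock=13
Op 14: insert a.com -> 10.0.0.3 (expiry=13+2=15). clock=13
Op 15: insert b.com -> 10.0.0.1 (expiry=13+2=15). clock=13
Op 16: insert e.com -> 10.0.0.2 (expiry=13+1=14). clock=13
Op 17: tick 3 -> clock=16. purged={a.com,b.com,e.com}
Op 18: insert c.com -> 10.0.0.1 (expiry=16+1=17). clock=16
Op 19: tick 3 -> clock=19. purged={c.com}
Op 20: tick 1 -> clock=20.
lookup b.com: not in cache (expired or never inserted)

Answer: NXDOMAIN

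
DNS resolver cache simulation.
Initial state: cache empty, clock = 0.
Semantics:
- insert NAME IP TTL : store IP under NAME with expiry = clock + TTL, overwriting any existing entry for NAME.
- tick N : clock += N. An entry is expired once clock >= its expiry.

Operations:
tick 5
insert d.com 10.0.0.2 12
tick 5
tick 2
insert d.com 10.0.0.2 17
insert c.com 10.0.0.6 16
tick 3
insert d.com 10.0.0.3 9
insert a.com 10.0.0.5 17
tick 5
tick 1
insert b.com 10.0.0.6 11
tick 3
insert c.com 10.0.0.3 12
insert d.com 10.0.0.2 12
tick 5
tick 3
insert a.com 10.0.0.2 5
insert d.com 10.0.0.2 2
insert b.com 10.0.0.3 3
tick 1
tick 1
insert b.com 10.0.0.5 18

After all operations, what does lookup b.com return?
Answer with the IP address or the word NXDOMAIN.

Op 1: tick 5 -> clock=5.
Op 2: insert d.com -> 10.0.0.2 (expiry=5+12=17). clock=5
Op 3: tick 5 -> clock=10.
Op 4: tick 2 -> clock=12.
Op 5: insert d.com -> 10.0.0.2 (expiry=12+17=29). clock=12
Op 6: insert c.com -> 10.0.0.6 (expiry=12+16=28). clock=12
Op 7: tick 3 -> clock=15.
Op 8: insert d.com -> 10.0.0.3 (expiry=15+9=24). clock=15
Op 9: insert a.com -> 10.0.0.5 (expiry=15+17=32). clock=15
Op 10: tick 5 -> clock=20.
Op 11: tick 1 -> clock=21.
Op 12: insert b.com -> 10.0.0.6 (expiry=21+11=32). clock=21
Op 13: tick 3 -> clock=24. purged={d.com}
Op 14: insert c.com -> 10.0.0.3 (expiry=24+12=36). clock=24
Op 15: insert d.com -> 10.0.0.2 (expiry=24+12=36). clock=24
Op 16: tick 5 -> clock=29.
Op 17: tick 3 -> clock=32. purged={a.com,b.com}
Op 18: insert a.com -> 10.0.0.2 (expiry=32+5=37). clock=32
Op 19: insert d.com -> 10.0.0.2 (expiry=32+2=34). clock=32
Op 20: insert b.com -> 10.0.0.3 (expiry=32+3=35). clock=32
Op 21: tick 1 -> clock=33.
Op 22: tick 1 -> clock=34. purged={d.com}
Op 23: insert b.com -> 10.0.0.5 (expiry=34+18=52). clock=34
lookup b.com: present, ip=10.0.0.5 expiry=52 > clock=34

Answer: 10.0.0.5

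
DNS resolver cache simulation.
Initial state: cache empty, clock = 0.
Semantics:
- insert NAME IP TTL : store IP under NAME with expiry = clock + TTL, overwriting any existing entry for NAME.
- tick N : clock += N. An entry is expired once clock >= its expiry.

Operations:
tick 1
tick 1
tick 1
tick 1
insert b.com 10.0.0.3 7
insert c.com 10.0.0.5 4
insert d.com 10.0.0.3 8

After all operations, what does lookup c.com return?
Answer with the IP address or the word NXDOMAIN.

Answer: 10.0.0.5

Derivation:
Op 1: tick 1 -> clock=1.
Op 2: tick 1 -> clock=2.
Op 3: tick 1 -> clock=3.
Op 4: tick 1 -> clock=4.
Op 5: insert b.com -> 10.0.0.3 (expiry=4+7=11). clock=4
Op 6: insert c.com -> 10.0.0.5 (expiry=4+4=8). clock=4
Op 7: insert d.com -> 10.0.0.3 (expiry=4+8=12). clock=4
lookup c.com: present, ip=10.0.0.5 expiry=8 > clock=4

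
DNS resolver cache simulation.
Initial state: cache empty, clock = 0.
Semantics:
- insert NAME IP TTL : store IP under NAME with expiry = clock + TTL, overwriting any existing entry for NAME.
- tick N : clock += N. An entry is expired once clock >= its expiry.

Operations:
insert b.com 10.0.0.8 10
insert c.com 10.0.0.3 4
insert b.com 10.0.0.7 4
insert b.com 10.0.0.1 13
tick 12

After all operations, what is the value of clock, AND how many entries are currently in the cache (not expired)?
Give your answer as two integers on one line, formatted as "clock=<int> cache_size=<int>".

Answer: clock=12 cache_size=1

Derivation:
Op 1: insert b.com -> 10.0.0.8 (expiry=0+10=10). clock=0
Op 2: insert c.com -> 10.0.0.3 (expiry=0+4=4). clock=0
Op 3: insert b.com -> 10.0.0.7 (expiry=0+4=4). clock=0
Op 4: insert b.com -> 10.0.0.1 (expiry=0+13=13). clock=0
Op 5: tick 12 -> clock=12. purged={c.com}
Final clock = 12
Final cache (unexpired): {b.com} -> size=1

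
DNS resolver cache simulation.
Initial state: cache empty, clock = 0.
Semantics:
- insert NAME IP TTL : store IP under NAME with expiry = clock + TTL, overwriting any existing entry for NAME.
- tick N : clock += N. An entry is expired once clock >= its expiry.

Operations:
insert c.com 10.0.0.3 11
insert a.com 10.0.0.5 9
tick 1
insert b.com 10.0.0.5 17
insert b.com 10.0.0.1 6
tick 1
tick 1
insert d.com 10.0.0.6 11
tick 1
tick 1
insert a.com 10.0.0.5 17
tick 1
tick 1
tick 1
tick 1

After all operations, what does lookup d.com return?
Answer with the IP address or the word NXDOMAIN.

Op 1: insert c.com -> 10.0.0.3 (expiry=0+11=11). clock=0
Op 2: insert a.com -> 10.0.0.5 (expiry=0+9=9). clock=0
Op 3: tick 1 -> clock=1.
Op 4: insert b.com -> 10.0.0.5 (expiry=1+17=18). clock=1
Op 5: insert b.com -> 10.0.0.1 (expiry=1+6=7). clock=1
Op 6: tick 1 -> clock=2.
Op 7: tick 1 -> clock=3.
Op 8: insert d.com -> 10.0.0.6 (expiry=3+11=14). clock=3
Op 9: tick 1 -> clock=4.
Op 10: tick 1 -> clock=5.
Op 11: insert a.com -> 10.0.0.5 (expiry=5+17=22). clock=5
Op 12: tick 1 -> clock=6.
Op 13: tick 1 -> clock=7. purged={b.com}
Op 14: tick 1 -> clock=8.
Op 15: tick 1 -> clock=9.
lookup d.com: present, ip=10.0.0.6 expiry=14 > clock=9

Answer: 10.0.0.6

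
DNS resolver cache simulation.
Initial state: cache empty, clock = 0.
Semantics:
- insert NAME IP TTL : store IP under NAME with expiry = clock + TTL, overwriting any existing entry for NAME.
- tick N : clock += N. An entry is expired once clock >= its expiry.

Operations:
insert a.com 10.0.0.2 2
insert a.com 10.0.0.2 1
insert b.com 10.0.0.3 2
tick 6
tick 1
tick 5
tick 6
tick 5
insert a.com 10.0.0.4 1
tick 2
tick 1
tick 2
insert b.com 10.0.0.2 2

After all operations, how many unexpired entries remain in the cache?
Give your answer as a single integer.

Answer: 1

Derivation:
Op 1: insert a.com -> 10.0.0.2 (expiry=0+2=2). clock=0
Op 2: insert a.com -> 10.0.0.2 (expiry=0+1=1). clock=0
Op 3: insert b.com -> 10.0.0.3 (expiry=0+2=2). clock=0
Op 4: tick 6 -> clock=6. purged={a.com,b.com}
Op 5: tick 1 -> clock=7.
Op 6: tick 5 -> clock=12.
Op 7: tick 6 -> clock=18.
Op 8: tick 5 -> clock=23.
Op 9: insert a.com -> 10.0.0.4 (expiry=23+1=24). clock=23
Op 10: tick 2 -> clock=25. purged={a.com}
Op 11: tick 1 -> clock=26.
Op 12: tick 2 -> clock=28.
Op 13: insert b.com -> 10.0.0.2 (expiry=28+2=30). clock=28
Final cache (unexpired): {b.com} -> size=1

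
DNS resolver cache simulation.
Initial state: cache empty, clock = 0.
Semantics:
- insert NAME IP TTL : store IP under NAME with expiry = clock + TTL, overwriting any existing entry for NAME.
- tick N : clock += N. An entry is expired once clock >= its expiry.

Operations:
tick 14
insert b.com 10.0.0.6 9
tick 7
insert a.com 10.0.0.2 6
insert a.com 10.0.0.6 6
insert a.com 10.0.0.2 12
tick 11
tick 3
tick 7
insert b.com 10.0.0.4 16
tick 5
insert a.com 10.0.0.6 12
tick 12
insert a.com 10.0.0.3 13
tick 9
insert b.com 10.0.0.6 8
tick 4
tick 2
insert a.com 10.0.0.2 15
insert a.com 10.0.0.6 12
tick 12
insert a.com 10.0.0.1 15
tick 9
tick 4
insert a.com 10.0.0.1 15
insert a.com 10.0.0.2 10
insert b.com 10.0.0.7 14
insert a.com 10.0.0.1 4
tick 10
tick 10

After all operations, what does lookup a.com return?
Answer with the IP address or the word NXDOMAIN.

Answer: NXDOMAIN

Derivation:
Op 1: tick 14 -> clock=14.
Op 2: insert b.com -> 10.0.0.6 (expiry=14+9=23). clock=14
Op 3: tick 7 -> clock=21.
Op 4: insert a.com -> 10.0.0.2 (expiry=21+6=27). clock=21
Op 5: insert a.com -> 10.0.0.6 (expiry=21+6=27). clock=21
Op 6: insert a.com -> 10.0.0.2 (expiry=21+12=33). clock=21
Op 7: tick 11 -> clock=32. purged={b.com}
Op 8: tick 3 -> clock=35. purged={a.com}
Op 9: tick 7 -> clock=42.
Op 10: insert b.com -> 10.0.0.4 (expiry=42+16=58). clock=42
Op 11: tick 5 -> clock=47.
Op 12: insert a.com -> 10.0.0.6 (expiry=47+12=59). clock=47
Op 13: tick 12 -> clock=59. purged={a.com,b.com}
Op 14: insert a.com -> 10.0.0.3 (expiry=59+13=72). clock=59
Op 15: tick 9 -> clock=68.
Op 16: insert b.com -> 10.0.0.6 (expiry=68+8=76). clock=68
Op 17: tick 4 -> clock=72. purged={a.com}
Op 18: tick 2 -> clock=74.
Op 19: insert a.com -> 10.0.0.2 (expiry=74+15=89). clock=74
Op 20: insert a.com -> 10.0.0.6 (expiry=74+12=86). clock=74
Op 21: tick 12 -> clock=86. purged={a.com,b.com}
Op 22: insert a.com -> 10.0.0.1 (expiry=86+15=101). clock=86
Op 23: tick 9 -> clock=95.
Op 24: tick 4 -> clock=99.
Op 25: insert a.com -> 10.0.0.1 (expiry=99+15=114). clock=99
Op 26: insert a.com -> 10.0.0.2 (expiry=99+10=109). clock=99
Op 27: insert b.com -> 10.0.0.7 (expiry=99+14=113). clock=99
Op 28: insert a.com -> 10.0.0.1 (expiry=99+4=103). clock=99
Op 29: tick 10 -> clock=109. purged={a.com}
Op 30: tick 10 -> clock=119. purged={b.com}
lookup a.com: not in cache (expired or never inserted)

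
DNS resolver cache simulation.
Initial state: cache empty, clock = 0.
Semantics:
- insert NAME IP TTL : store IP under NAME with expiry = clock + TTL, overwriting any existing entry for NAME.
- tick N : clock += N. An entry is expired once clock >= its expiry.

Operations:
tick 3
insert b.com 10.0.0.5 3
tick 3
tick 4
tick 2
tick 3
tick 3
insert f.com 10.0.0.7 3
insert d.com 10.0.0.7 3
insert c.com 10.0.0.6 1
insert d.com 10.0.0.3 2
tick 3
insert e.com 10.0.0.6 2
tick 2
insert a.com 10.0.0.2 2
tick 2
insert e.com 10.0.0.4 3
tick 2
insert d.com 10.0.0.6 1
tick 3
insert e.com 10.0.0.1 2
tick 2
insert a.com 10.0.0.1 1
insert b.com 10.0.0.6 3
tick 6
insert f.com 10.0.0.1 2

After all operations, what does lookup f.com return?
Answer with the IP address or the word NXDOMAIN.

Op 1: tick 3 -> clock=3.
Op 2: insert b.com -> 10.0.0.5 (expiry=3+3=6). clock=3
Op 3: tick 3 -> clock=6. purged={b.com}
Op 4: tick 4 -> clock=10.
Op 5: tick 2 -> clock=12.
Op 6: tick 3 -> clock=15.
Op 7: tick 3 -> clock=18.
Op 8: insert f.com -> 10.0.0.7 (expiry=18+3=21). clock=18
Op 9: insert d.com -> 10.0.0.7 (expiry=18+3=21). clock=18
Op 10: insert c.com -> 10.0.0.6 (expiry=18+1=19). clock=18
Op 11: insert d.com -> 10.0.0.3 (expiry=18+2=20). clock=18
Op 12: tick 3 -> clock=21. purged={c.com,d.com,f.com}
Op 13: insert e.com -> 10.0.0.6 (expiry=21+2=23). clock=21
Op 14: tick 2 -> clock=23. purged={e.com}
Op 15: insert a.com -> 10.0.0.2 (expiry=23+2=25). clock=23
Op 16: tick 2 -> clock=25. purged={a.com}
Op 17: insert e.com -> 10.0.0.4 (expiry=25+3=28). clock=25
Op 18: tick 2 -> clock=27.
Op 19: insert d.com -> 10.0.0.6 (expiry=27+1=28). clock=27
Op 20: tick 3 -> clock=30. purged={d.com,e.com}
Op 21: insert e.com -> 10.0.0.1 (expiry=30+2=32). clock=30
Op 22: tick 2 -> clock=32. purged={e.com}
Op 23: insert a.com -> 10.0.0.1 (expiry=32+1=33). clock=32
Op 24: insert b.com -> 10.0.0.6 (expiry=32+3=35). clock=32
Op 25: tick 6 -> clock=38. purged={a.com,b.com}
Op 26: insert f.com -> 10.0.0.1 (expiry=38+2=40). clock=38
lookup f.com: present, ip=10.0.0.1 expiry=40 > clock=38

Answer: 10.0.0.1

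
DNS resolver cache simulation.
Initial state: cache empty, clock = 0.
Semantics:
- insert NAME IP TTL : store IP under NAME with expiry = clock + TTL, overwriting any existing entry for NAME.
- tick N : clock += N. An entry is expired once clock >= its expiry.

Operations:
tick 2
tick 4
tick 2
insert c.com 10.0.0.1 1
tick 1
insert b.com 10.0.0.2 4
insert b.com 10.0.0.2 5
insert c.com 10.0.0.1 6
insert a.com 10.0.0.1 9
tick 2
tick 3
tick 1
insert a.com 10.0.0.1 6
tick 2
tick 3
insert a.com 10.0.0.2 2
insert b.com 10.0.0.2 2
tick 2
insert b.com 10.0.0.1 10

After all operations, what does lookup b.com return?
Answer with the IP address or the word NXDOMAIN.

Op 1: tick 2 -> clock=2.
Op 2: tick 4 -> clock=6.
Op 3: tick 2 -> clock=8.
Op 4: insert c.com -> 10.0.0.1 (expiry=8+1=9). clock=8
Op 5: tick 1 -> clock=9. purged={c.com}
Op 6: insert b.com -> 10.0.0.2 (expiry=9+4=13). clock=9
Op 7: insert b.com -> 10.0.0.2 (expiry=9+5=14). clock=9
Op 8: insert c.com -> 10.0.0.1 (expiry=9+6=15). clock=9
Op 9: insert a.com -> 10.0.0.1 (expiry=9+9=18). clock=9
Op 10: tick 2 -> clock=11.
Op 11: tick 3 -> clock=14. purged={b.com}
Op 12: tick 1 -> clock=15. purged={c.com}
Op 13: insert a.com -> 10.0.0.1 (expiry=15+6=21). clock=15
Op 14: tick 2 -> clock=17.
Op 15: tick 3 -> clock=20.
Op 16: insert a.com -> 10.0.0.2 (expiry=20+2=22). clock=20
Op 17: insert b.com -> 10.0.0.2 (expiry=20+2=22). clock=20
Op 18: tick 2 -> clock=22. purged={a.com,b.com}
Op 19: insert b.com -> 10.0.0.1 (expiry=22+10=32). clock=22
lookup b.com: present, ip=10.0.0.1 expiry=32 > clock=22

Answer: 10.0.0.1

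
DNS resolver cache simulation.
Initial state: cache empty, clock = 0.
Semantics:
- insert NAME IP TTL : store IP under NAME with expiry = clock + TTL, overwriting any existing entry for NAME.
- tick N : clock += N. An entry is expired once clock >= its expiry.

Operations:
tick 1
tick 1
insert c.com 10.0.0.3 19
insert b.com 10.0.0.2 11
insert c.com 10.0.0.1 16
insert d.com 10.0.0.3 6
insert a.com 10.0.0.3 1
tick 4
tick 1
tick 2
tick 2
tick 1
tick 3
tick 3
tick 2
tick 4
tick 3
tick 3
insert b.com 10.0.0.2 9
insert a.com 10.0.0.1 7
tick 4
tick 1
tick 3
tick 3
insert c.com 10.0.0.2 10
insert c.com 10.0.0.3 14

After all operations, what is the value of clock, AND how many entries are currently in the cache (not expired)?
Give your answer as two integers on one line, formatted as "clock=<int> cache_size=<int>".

Answer: clock=41 cache_size=1

Derivation:
Op 1: tick 1 -> clock=1.
Op 2: tick 1 -> clock=2.
Op 3: insert c.com -> 10.0.0.3 (expiry=2+19=21). clock=2
Op 4: insert b.com -> 10.0.0.2 (expiry=2+11=13). clock=2
Op 5: insert c.com -> 10.0.0.1 (expiry=2+16=18). clock=2
Op 6: insert d.com -> 10.0.0.3 (expiry=2+6=8). clock=2
Op 7: insert a.com -> 10.0.0.3 (expiry=2+1=3). clock=2
Op 8: tick 4 -> clock=6. purged={a.com}
Op 9: tick 1 -> clock=7.
Op 10: tick 2 -> clock=9. purged={d.com}
Op 11: tick 2 -> clock=11.
Op 12: tick 1 -> clock=12.
Op 13: tick 3 -> clock=15. purged={b.com}
Op 14: tick 3 -> clock=18. purged={c.com}
Op 15: tick 2 -> clock=20.
Op 16: tick 4 -> clock=24.
Op 17: tick 3 -> clock=27.
Op 18: tick 3 -> clock=30.
Op 19: insert b.com -> 10.0.0.2 (expiry=30+9=39). clock=30
Op 20: insert a.com -> 10.0.0.1 (expiry=30+7=37). clock=30
Op 21: tick 4 -> clock=34.
Op 22: tick 1 -> clock=35.
Op 23: tick 3 -> clock=38. purged={a.com}
Op 24: tick 3 -> clock=41. purged={b.com}
Op 25: insert c.com -> 10.0.0.2 (expiry=41+10=51). clock=41
Op 26: insert c.com -> 10.0.0.3 (expiry=41+14=55). clock=41
Final clock = 41
Final cache (unexpired): {c.com} -> size=1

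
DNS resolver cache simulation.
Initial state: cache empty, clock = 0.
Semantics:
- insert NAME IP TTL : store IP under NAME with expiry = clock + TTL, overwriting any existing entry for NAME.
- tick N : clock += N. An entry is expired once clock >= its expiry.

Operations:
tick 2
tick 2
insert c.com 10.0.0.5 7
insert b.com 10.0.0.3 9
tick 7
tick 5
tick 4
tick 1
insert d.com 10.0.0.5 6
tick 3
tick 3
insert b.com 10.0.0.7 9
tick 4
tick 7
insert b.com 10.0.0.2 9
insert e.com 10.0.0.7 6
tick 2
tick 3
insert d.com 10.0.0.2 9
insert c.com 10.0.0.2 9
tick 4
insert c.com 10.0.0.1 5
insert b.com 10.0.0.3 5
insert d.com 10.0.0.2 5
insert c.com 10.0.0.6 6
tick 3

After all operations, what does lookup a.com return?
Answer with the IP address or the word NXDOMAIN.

Op 1: tick 2 -> clock=2.
Op 2: tick 2 -> clock=4.
Op 3: insert c.com -> 10.0.0.5 (expiry=4+7=11). clock=4
Op 4: insert b.com -> 10.0.0.3 (expiry=4+9=13). clock=4
Op 5: tick 7 -> clock=11. purged={c.com}
Op 6: tick 5 -> clock=16. purged={b.com}
Op 7: tick 4 -> clock=20.
Op 8: tick 1 -> clock=21.
Op 9: insert d.com -> 10.0.0.5 (expiry=21+6=27). clock=21
Op 10: tick 3 -> clock=24.
Op 11: tick 3 -> clock=27. purged={d.com}
Op 12: insert b.com -> 10.0.0.7 (expiry=27+9=36). clock=27
Op 13: tick 4 -> clock=31.
Op 14: tick 7 -> clock=38. purged={b.com}
Op 15: insert b.com -> 10.0.0.2 (expiry=38+9=47). clock=38
Op 16: insert e.com -> 10.0.0.7 (expiry=38+6=44). clock=38
Op 17: tick 2 -> clock=40.
Op 18: tick 3 -> clock=43.
Op 19: insert d.com -> 10.0.0.2 (expiry=43+9=52). clock=43
Op 20: insert c.com -> 10.0.0.2 (expiry=43+9=52). clock=43
Op 21: tick 4 -> clock=47. purged={b.com,e.com}
Op 22: insert c.com -> 10.0.0.1 (expiry=47+5=52). clock=47
Op 23: insert b.com -> 10.0.0.3 (expiry=47+5=52). clock=47
Op 24: insert d.com -> 10.0.0.2 (expiry=47+5=52). clock=47
Op 25: insert c.com -> 10.0.0.6 (expiry=47+6=53). clock=47
Op 26: tick 3 -> clock=50.
lookup a.com: not in cache (expired or never inserted)

Answer: NXDOMAIN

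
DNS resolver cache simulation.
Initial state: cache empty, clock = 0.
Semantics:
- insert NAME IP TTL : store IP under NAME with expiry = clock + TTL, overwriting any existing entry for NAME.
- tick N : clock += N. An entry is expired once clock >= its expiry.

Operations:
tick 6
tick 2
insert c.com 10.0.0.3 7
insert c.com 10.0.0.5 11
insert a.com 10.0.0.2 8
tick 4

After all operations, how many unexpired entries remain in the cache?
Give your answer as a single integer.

Op 1: tick 6 -> clock=6.
Op 2: tick 2 -> clock=8.
Op 3: insert c.com -> 10.0.0.3 (expiry=8+7=15). clock=8
Op 4: insert c.com -> 10.0.0.5 (expiry=8+11=19). clock=8
Op 5: insert a.com -> 10.0.0.2 (expiry=8+8=16). clock=8
Op 6: tick 4 -> clock=12.
Final cache (unexpired): {a.com,c.com} -> size=2

Answer: 2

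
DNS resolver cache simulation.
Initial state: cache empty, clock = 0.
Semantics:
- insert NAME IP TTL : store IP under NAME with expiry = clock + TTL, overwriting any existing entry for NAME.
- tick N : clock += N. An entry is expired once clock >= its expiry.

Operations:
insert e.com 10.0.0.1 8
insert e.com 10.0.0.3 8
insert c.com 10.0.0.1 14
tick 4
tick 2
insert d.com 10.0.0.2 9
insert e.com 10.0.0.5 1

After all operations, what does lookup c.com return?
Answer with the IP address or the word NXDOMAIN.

Answer: 10.0.0.1

Derivation:
Op 1: insert e.com -> 10.0.0.1 (expiry=0+8=8). clock=0
Op 2: insert e.com -> 10.0.0.3 (expiry=0+8=8). clock=0
Op 3: insert c.com -> 10.0.0.1 (expiry=0+14=14). clock=0
Op 4: tick 4 -> clock=4.
Op 5: tick 2 -> clock=6.
Op 6: insert d.com -> 10.0.0.2 (expiry=6+9=15). clock=6
Op 7: insert e.com -> 10.0.0.5 (expiry=6+1=7). clock=6
lookup c.com: present, ip=10.0.0.1 expiry=14 > clock=6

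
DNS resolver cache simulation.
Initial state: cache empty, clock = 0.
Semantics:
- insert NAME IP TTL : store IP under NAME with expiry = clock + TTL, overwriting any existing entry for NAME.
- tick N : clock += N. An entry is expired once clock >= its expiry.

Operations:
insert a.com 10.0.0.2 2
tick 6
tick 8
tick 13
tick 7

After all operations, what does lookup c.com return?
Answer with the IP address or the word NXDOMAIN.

Answer: NXDOMAIN

Derivation:
Op 1: insert a.com -> 10.0.0.2 (expiry=0+2=2). clock=0
Op 2: tick 6 -> clock=6. purged={a.com}
Op 3: tick 8 -> clock=14.
Op 4: tick 13 -> clock=27.
Op 5: tick 7 -> clock=34.
lookup c.com: not in cache (expired or never inserted)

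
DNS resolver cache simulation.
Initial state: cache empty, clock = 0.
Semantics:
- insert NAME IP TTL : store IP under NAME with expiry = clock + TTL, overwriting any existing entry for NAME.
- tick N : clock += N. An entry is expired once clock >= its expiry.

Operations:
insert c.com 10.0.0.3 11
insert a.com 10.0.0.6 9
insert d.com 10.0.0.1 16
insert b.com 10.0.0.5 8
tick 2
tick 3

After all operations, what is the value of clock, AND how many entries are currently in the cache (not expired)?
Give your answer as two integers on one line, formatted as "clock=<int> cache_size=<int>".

Answer: clock=5 cache_size=4

Derivation:
Op 1: insert c.com -> 10.0.0.3 (expiry=0+11=11). clock=0
Op 2: insert a.com -> 10.0.0.6 (expiry=0+9=9). clock=0
Op 3: insert d.com -> 10.0.0.1 (expiry=0+16=16). clock=0
Op 4: insert b.com -> 10.0.0.5 (expiry=0+8=8). clock=0
Op 5: tick 2 -> clock=2.
Op 6: tick 3 -> clock=5.
Final clock = 5
Final cache (unexpired): {a.com,b.com,c.com,d.com} -> size=4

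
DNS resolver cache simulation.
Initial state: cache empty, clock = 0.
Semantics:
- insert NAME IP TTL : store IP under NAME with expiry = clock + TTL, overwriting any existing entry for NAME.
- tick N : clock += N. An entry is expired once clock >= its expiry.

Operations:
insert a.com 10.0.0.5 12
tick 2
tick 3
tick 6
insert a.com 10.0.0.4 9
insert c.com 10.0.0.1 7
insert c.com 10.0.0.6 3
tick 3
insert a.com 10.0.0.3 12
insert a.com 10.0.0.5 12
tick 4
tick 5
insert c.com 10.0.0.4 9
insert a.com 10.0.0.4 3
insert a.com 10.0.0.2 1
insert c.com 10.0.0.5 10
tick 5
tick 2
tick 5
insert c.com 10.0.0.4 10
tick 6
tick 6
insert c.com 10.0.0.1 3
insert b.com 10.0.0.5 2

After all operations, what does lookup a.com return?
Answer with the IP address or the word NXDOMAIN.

Op 1: insert a.com -> 10.0.0.5 (expiry=0+12=12). clock=0
Op 2: tick 2 -> clock=2.
Op 3: tick 3 -> clock=5.
Op 4: tick 6 -> clock=11.
Op 5: insert a.com -> 10.0.0.4 (expiry=11+9=20). clock=11
Op 6: insert c.com -> 10.0.0.1 (expiry=11+7=18). clock=11
Op 7: insert c.com -> 10.0.0.6 (expiry=11+3=14). clock=11
Op 8: tick 3 -> clock=14. purged={c.com}
Op 9: insert a.com -> 10.0.0.3 (expiry=14+12=26). clock=14
Op 10: insert a.com -> 10.0.0.5 (expiry=14+12=26). clock=14
Op 11: tick 4 -> clock=18.
Op 12: tick 5 -> clock=23.
Op 13: insert c.com -> 10.0.0.4 (expiry=23+9=32). clock=23
Op 14: insert a.com -> 10.0.0.4 (expiry=23+3=26). clock=23
Op 15: insert a.com -> 10.0.0.2 (expiry=23+1=24). clock=23
Op 16: insert c.com -> 10.0.0.5 (expiry=23+10=33). clock=23
Op 17: tick 5 -> clock=28. purged={a.com}
Op 18: tick 2 -> clock=30.
Op 19: tick 5 -> clock=35. purged={c.com}
Op 20: insert c.com -> 10.0.0.4 (expiry=35+10=45). clock=35
Op 21: tick 6 -> clock=41.
Op 22: tick 6 -> clock=47. purged={c.com}
Op 23: insert c.com -> 10.0.0.1 (expiry=47+3=50). clock=47
Op 24: insert b.com -> 10.0.0.5 (expiry=47+2=49). clock=47
lookup a.com: not in cache (expired or never inserted)

Answer: NXDOMAIN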